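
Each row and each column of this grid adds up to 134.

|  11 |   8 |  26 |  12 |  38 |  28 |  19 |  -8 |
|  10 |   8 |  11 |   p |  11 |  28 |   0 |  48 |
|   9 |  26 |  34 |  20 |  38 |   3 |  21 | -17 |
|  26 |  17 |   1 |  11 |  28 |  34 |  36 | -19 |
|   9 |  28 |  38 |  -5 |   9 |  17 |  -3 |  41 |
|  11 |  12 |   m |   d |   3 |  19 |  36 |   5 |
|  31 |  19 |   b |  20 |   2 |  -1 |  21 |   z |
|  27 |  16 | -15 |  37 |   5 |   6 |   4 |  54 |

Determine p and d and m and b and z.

p = 18, d = 21, m = 27, b = 12, z = 30

The known cells in column 8 total 104, leaving 134 − 104 = 30 for the blank.
The known cells in row 7 total 122, leaving 134 − 122 = 12 for the blank.
The known cells in row 2 total 116, leaving 134 − 116 = 18 for the blank.
The known cells in column 4 total 113, leaving 134 − 113 = 21 for the blank.
The known cells in row 6 total 107, leaving 134 − 107 = 27 for the blank.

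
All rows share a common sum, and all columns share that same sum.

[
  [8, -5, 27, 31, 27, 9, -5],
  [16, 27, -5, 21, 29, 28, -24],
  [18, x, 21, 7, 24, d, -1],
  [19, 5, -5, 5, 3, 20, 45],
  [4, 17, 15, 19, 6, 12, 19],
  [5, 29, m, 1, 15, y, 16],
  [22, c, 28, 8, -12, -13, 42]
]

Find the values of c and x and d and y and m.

Rows 1 and 2 both sum to 92, so that's the common total.
Row 7 has 22 + 28 + 8 − 12 − 13 + 42 = 75; the blank must be 92 − 75 = 17.
Column 2 has -5 + 27 + 5 + 17 + 29 + 17 = 90; the blank must be 92 − 90 = 2.
Row 3 has 18 + 2 + 21 + 7 + 24 − 1 = 71; the blank must be 92 − 71 = 21.
Column 6 has 9 + 28 + 21 + 20 + 12 − 13 = 77; the blank must be 92 − 77 = 15.
Row 6 has 5 + 29 + 1 + 15 + 15 + 16 = 81; the blank must be 92 − 81 = 11.

c = 17, x = 2, d = 21, y = 15, m = 11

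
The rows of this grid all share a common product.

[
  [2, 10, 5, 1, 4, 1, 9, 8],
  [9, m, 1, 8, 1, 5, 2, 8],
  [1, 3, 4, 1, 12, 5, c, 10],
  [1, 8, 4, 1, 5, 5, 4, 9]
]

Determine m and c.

Rows 1 and 4 each multiply to 28800, so every row has product 28800.
Row 2: 9×1×8×1×5×2×8 = 5760, so the missing entry is 28800 ÷ 5760 = 5.
Row 3: 1×3×4×1×12×5×10 = 7200, so the missing entry is 28800 ÷ 7200 = 4.

m = 5, c = 4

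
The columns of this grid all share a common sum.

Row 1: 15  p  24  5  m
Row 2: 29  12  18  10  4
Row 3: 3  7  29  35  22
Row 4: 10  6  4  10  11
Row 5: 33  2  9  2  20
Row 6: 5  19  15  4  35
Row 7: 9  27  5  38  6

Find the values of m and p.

m = 6, p = 31

Column 3 sums to 104 and so does column 4; that's the common total.
In column 5 the known cells total 98, leaving 104 − 98 = 6.
In column 2 the known cells total 73, leaving 104 − 73 = 31.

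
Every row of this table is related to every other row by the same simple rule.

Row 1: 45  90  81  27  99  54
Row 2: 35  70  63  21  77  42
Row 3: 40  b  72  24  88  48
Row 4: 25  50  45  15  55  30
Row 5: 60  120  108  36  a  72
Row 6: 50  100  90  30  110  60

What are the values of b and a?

Each row is a constant multiple of every other row — this is a multiplication table with the headers hidden.
Row 3 is 40/45 = 8/9 times row 1, so its entry in column 2 is 90 × 8/9 = 80.
Row 5 is 60/45 = 4/3 times row 1, so its entry in column 5 is 99 × 4/3 = 132.

b = 80, a = 132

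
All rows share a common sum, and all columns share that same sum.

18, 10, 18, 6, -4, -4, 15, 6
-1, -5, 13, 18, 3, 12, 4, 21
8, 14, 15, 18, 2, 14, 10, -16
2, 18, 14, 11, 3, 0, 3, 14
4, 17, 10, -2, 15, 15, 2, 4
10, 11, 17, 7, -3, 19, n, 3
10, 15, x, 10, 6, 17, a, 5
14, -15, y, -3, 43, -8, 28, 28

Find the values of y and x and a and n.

y = -22, x = 0, a = 2, n = 1

Rows 1 and 2 both sum to 65, so that's the common total.
The known cells in row 6 total 64, leaving 65 − 64 = 1 for the blank.
The known cells in column 7 total 63, leaving 65 − 63 = 2 for the blank.
The known cells in row 7 total 65, leaving 65 − 65 = 0 for the blank.
The known cells in row 8 total 87, leaving 65 − 87 = -22 for the blank.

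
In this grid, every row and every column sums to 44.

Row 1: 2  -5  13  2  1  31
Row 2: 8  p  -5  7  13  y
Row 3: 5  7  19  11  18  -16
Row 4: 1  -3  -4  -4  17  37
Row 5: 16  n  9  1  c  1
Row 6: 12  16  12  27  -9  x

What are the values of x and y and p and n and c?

x = -14, y = 5, p = 16, n = 13, c = 4

Column 5 has 1 + 13 + 18 + 17 − 9 = 40; the blank must be 44 − 40 = 4.
Row 6 has 12 + 16 + 12 + 27 − 9 = 58; the blank must be 44 − 58 = -14.
Column 6 has 31 − 16 + 37 + 1 − 14 = 39; the blank must be 44 − 39 = 5.
Row 2 has 8 − 5 + 7 + 13 + 5 = 28; the blank must be 44 − 28 = 16.
Row 5 has 16 + 9 + 1 + 4 + 1 = 31; the blank must be 44 − 31 = 13.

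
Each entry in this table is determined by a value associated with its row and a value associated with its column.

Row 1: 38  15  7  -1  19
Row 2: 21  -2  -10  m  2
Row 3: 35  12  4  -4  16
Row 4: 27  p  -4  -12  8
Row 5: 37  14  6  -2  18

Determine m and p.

m = -18, p = 4

The difference between any two rows is the same in every column — this is an addition table with the headers hidden.
Row 2 minus row 1 is 21 − 38 = -17, so its entry in column 4 is -1 + (-17) = -18.
Row 4 minus row 1 is 27 − 38 = -11, so its entry in column 2 is 15 + (-11) = 4.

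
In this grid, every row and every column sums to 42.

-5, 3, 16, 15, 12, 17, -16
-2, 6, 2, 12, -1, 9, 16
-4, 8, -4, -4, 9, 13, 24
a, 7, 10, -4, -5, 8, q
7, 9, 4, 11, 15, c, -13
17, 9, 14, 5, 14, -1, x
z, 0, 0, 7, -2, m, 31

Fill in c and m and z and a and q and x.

c = 9, m = -13, z = 19, a = 10, q = 16, x = -16

Row 5 has 7 + 9 + 4 + 11 + 15 − 13 = 33; the blank must be 42 − 33 = 9.
Column 6 has 17 + 9 + 13 + 8 + 9 − 1 = 55; the blank must be 42 − 55 = -13.
Row 7 has 0 + 0 + 7 − 2 − 13 + 31 = 23; the blank must be 42 − 23 = 19.
Column 1 has -5 − 2 − 4 + 7 + 17 + 19 = 32; the blank must be 42 − 32 = 10.
Row 6 has 17 + 9 + 14 + 5 + 14 − 1 = 58; the blank must be 42 − 58 = -16.
Row 4 has 10 + 7 + 10 − 4 − 5 + 8 = 26; the blank must be 42 − 26 = 16.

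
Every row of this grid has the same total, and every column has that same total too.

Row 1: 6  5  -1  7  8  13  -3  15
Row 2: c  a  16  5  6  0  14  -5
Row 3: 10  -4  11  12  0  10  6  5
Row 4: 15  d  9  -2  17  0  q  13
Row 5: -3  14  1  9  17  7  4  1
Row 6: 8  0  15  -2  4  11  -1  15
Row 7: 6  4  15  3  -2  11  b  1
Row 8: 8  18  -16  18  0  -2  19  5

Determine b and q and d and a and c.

Rows 1 and 3 both sum to 50, so that's the common total.
Column 1: 6 + 10 + 15 − 3 + 8 + 6 + 8 = 50, so its missing entry is 50 − 50 = 0.
Row 2: 0 + 16 + 5 + 6 + 0 + 14 − 5 = 36, so its missing entry is 50 − 36 = 14.
Column 2: 5 + 14 − 4 + 14 + 0 + 4 + 18 = 51, so its missing entry is 50 − 51 = -1.
Row 4: 15 − 1 + 9 − 2 + 17 + 0 + 13 = 51, so its missing entry is 50 − 51 = -1.
Row 7: 6 + 4 + 15 + 3 − 2 + 11 + 1 = 38, so its missing entry is 50 − 38 = 12.

b = 12, q = -1, d = -1, a = 14, c = 0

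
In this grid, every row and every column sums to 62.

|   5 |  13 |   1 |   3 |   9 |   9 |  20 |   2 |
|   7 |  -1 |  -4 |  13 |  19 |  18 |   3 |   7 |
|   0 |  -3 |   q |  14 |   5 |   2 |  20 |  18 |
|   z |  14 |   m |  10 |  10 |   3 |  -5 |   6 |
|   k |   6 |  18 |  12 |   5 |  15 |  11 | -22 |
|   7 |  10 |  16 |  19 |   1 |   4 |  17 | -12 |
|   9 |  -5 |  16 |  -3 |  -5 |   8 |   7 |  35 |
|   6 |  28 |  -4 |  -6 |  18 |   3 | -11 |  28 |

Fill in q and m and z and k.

Row 5: 6 + 18 + 12 + 5 + 15 + 11 − 22 = 45, so its missing entry is 62 − 45 = 17.
Column 1: 5 + 7 + 0 + 17 + 7 + 9 + 6 = 51, so its missing entry is 62 − 51 = 11.
Row 4: 11 + 14 + 10 + 10 + 3 − 5 + 6 = 49, so its missing entry is 62 − 49 = 13.
Row 3: 0 − 3 + 14 + 5 + 2 + 20 + 18 = 56, so its missing entry is 62 − 56 = 6.

q = 6, m = 13, z = 11, k = 17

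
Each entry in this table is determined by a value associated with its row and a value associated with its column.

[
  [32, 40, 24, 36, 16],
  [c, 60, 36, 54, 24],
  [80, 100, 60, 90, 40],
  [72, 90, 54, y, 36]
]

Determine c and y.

Each row is a constant multiple of every other row — this is a multiplication table with the headers hidden.
Row 2 is 60/40 = 3/2 times row 1, so its entry in column 1 is 32 × 3/2 = 48.
Row 4 is 90/40 = 9/4 times row 1, so its entry in column 4 is 36 × 9/4 = 81.

c = 48, y = 81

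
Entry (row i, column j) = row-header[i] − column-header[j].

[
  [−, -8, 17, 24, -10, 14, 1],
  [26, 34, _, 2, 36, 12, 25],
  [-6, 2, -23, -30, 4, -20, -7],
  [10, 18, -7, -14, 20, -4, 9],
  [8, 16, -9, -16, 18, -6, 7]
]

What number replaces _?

26 − 17 = 9.

9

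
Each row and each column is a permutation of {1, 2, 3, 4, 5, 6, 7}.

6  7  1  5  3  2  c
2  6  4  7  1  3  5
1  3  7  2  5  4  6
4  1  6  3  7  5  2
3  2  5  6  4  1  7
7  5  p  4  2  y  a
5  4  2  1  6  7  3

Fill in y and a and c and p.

Cell (6,6): column 6 already has {1, 2, 3, 4, 5, 7} → 6.
At (row 1, col 7): row 1 already has {1, 2, 3, 5, 6, 7}, so the value is 4.
At (row 6, col 7): column 7 already has {2, 3, 4, 5, 6, 7}, so the value is 1.
Cell (6,3): row 6 already has {1, 2, 4, 5, 6, 7} → 3.

y = 6, a = 1, c = 4, p = 3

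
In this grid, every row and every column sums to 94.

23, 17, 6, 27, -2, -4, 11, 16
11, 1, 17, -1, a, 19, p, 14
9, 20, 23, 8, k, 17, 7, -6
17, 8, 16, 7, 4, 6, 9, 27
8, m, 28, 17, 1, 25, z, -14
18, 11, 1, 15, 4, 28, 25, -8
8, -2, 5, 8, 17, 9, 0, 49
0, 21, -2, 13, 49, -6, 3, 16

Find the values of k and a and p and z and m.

Row 3: 9 + 20 + 23 + 8 + 17 + 7 − 6 = 78, so its missing entry is 94 − 78 = 16.
Column 5: -2 + 16 + 4 + 1 + 4 + 17 + 49 = 89, so its missing entry is 94 − 89 = 5.
Row 2: 11 + 1 + 17 − 1 + 5 + 19 + 14 = 66, so its missing entry is 94 − 66 = 28.
Column 7: 11 + 28 + 7 + 9 + 25 + 0 + 3 = 83, so its missing entry is 94 − 83 = 11.
Row 5: 8 + 28 + 17 + 1 + 25 + 11 − 14 = 76, so its missing entry is 94 − 76 = 18.

k = 16, a = 5, p = 28, z = 11, m = 18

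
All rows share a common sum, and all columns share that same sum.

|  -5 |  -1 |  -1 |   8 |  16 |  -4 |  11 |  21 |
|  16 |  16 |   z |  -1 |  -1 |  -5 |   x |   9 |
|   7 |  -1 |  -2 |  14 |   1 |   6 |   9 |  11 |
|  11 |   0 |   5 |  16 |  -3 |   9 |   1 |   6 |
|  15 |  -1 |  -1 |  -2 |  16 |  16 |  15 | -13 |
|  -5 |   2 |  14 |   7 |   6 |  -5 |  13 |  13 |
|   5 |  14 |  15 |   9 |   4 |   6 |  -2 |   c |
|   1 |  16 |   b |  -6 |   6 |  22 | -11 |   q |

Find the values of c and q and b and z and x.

c = -6, q = 4, b = 13, z = 2, x = 9

Rows 1 and 3 both sum to 45, so that's the common total.
Row 7: 5 + 14 + 15 + 9 + 4 + 6 − 2 = 51, so its missing entry is 45 − 51 = -6.
Column 8: 21 + 9 + 11 + 6 − 13 + 13 − 6 = 41, so its missing entry is 45 − 41 = 4.
Row 8: 1 + 16 − 6 + 6 + 22 − 11 + 4 = 32, so its missing entry is 45 − 32 = 13.
Column 3: -1 − 2 + 5 − 1 + 14 + 15 + 13 = 43, so its missing entry is 45 − 43 = 2.
Row 2: 16 + 16 + 2 − 1 − 1 − 5 + 9 = 36, so its missing entry is 45 − 36 = 9.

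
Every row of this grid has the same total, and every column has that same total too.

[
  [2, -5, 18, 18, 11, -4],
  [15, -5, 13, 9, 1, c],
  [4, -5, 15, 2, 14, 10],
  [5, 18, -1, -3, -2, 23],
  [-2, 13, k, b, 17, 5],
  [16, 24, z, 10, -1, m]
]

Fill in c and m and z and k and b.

c = 7, m = -1, z = -8, k = 3, b = 4

Rows 1 and 3 both sum to 40, so that's the common total.
Column 4: 18 + 9 + 2 − 3 + 10 = 36, so its missing entry is 40 − 36 = 4.
Row 2: 15 − 5 + 13 + 9 + 1 = 33, so its missing entry is 40 − 33 = 7.
Column 6: -4 + 7 + 10 + 23 + 5 = 41, so its missing entry is 40 − 41 = -1.
Row 5: -2 + 13 + 4 + 17 + 5 = 37, so its missing entry is 40 − 37 = 3.
Row 6: 16 + 24 + 10 − 1 − 1 = 48, so its missing entry is 40 − 48 = -8.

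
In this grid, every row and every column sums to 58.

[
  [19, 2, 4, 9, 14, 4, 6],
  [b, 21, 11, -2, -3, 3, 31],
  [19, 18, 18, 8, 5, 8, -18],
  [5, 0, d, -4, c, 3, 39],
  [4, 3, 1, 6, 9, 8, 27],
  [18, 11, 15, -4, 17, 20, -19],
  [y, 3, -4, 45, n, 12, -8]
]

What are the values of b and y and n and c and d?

The known cells in row 2 total 61, leaving 58 − 61 = -3 for the blank.
The known cells in column 1 total 62, leaving 58 − 62 = -4 for the blank.
The known cells in row 7 total 44, leaving 58 − 44 = 14 for the blank.
The known cells in column 5 total 56, leaving 58 − 56 = 2 for the blank.
The known cells in row 4 total 45, leaving 58 − 45 = 13 for the blank.

b = -3, y = -4, n = 14, c = 2, d = 13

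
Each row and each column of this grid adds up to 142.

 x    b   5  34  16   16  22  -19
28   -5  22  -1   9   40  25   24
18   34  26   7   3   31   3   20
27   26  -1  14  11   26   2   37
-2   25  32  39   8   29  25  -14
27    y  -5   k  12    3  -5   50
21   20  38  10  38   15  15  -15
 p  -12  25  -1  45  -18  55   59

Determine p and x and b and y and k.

p = -11, x = 34, b = 34, y = 20, k = 40

The known cells in row 8 total 153, leaving 142 − 153 = -11 for the blank.
The known cells in column 1 total 108, leaving 142 − 108 = 34 for the blank.
The known cells in row 1 total 108, leaving 142 − 108 = 34 for the blank.
The known cells in column 2 total 122, leaving 142 − 122 = 20 for the blank.
The known cells in row 6 total 102, leaving 142 − 102 = 40 for the blank.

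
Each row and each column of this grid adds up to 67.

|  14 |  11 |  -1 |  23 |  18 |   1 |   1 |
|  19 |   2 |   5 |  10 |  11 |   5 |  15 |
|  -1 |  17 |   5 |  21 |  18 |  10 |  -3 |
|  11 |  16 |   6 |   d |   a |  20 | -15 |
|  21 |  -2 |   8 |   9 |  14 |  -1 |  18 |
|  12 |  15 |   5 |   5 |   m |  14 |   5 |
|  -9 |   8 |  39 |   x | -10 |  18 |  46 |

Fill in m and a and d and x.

Row 6: 12 + 15 + 5 + 5 + 14 + 5 = 56, so its missing entry is 67 − 56 = 11.
Column 5: 18 + 11 + 18 + 14 + 11 − 10 = 62, so its missing entry is 67 − 62 = 5.
Row 4: 11 + 16 + 6 + 5 + 20 − 15 = 43, so its missing entry is 67 − 43 = 24.
Row 7: -9 + 8 + 39 − 10 + 18 + 46 = 92, so its missing entry is 67 − 92 = -25.

m = 11, a = 5, d = 24, x = -25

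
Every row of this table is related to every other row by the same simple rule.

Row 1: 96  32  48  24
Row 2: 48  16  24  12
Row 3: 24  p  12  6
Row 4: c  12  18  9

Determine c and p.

c = 36, p = 8

Each row is a constant multiple of every other row — this is a multiplication table with the headers hidden.
Row 4 is 9/24 = 3/8 times row 1, so its entry in column 1 is 96 × 3/8 = 36.
Row 3 is 6/24 = 1/4 times row 1, so its entry in column 2 is 32 × 1/4 = 8.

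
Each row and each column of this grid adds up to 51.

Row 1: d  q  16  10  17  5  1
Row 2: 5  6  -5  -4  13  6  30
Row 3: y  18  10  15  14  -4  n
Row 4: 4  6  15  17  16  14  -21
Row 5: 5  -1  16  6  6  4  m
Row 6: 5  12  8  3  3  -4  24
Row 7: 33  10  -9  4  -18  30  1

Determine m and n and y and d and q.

m = 15, n = 1, y = -3, d = 2, q = 0

Column 2 has 6 + 18 + 6 − 1 + 12 + 10 = 51; the blank must be 51 − 51 = 0.
Row 1 has 0 + 16 + 10 + 17 + 5 + 1 = 49; the blank must be 51 − 49 = 2.
Row 5 has 5 − 1 + 16 + 6 + 6 + 4 = 36; the blank must be 51 − 36 = 15.
Column 1 has 2 + 5 + 4 + 5 + 5 + 33 = 54; the blank must be 51 − 54 = -3.
Row 3 has -3 + 18 + 10 + 15 + 14 − 4 = 50; the blank must be 51 − 50 = 1.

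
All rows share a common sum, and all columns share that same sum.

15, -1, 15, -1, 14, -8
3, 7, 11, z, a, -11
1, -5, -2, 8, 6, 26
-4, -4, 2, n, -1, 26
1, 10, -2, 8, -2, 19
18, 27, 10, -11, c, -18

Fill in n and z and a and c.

n = 15, z = 15, a = 9, c = 8

Rows 1 and 3 both sum to 34, so that's the common total.
Row 6: 18 + 27 + 10 − 11 − 18 = 26, so its missing entry is 34 − 26 = 8.
Row 4: -4 − 4 + 2 − 1 + 26 = 19, so its missing entry is 34 − 19 = 15.
Column 4: -1 + 8 + 15 + 8 − 11 = 19, so its missing entry is 34 − 19 = 15.
Row 2: 3 + 7 + 11 + 15 − 11 = 25, so its missing entry is 34 − 25 = 9.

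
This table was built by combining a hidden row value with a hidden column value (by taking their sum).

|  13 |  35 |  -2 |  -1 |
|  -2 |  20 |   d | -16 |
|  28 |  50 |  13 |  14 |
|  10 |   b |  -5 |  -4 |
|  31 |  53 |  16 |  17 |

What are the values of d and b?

d = -17, b = 32

The difference between any two rows is the same in every column — this is an addition table with the headers hidden.
Row 2 minus row 1 is -2 − 13 = -15, so its entry in column 3 is -2 + (-15) = -17.
Row 4 minus row 1 is 10 − 13 = -3, so its entry in column 2 is 35 + (-3) = 32.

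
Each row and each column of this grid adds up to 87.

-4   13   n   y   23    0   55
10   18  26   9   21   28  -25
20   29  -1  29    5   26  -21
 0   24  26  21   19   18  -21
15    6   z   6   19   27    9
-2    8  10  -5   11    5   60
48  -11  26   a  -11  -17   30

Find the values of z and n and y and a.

Row 5: 15 + 6 + 6 + 19 + 27 + 9 = 82, so its missing entry is 87 − 82 = 5.
Column 3: 26 − 1 + 26 + 5 + 10 + 26 = 92, so its missing entry is 87 − 92 = -5.
Row 1: -4 + 13 − 5 + 23 + 0 + 55 = 82, so its missing entry is 87 − 82 = 5.
Row 7: 48 − 11 + 26 − 11 − 17 + 30 = 65, so its missing entry is 87 − 65 = 22.

z = 5, n = -5, y = 5, a = 22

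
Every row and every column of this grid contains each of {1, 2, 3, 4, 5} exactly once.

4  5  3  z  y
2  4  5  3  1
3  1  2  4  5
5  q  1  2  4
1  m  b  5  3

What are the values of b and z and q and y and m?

Cell (1,5): column 5 already has {1, 3, 4, 5} → 2.
For row 4, column 2: row 4 already has {1, 2, 4, 5}; that leaves 3.
For row 1, column 4: row 1 already has {2, 3, 4, 5}; that leaves 1.
For row 5, column 3: column 3 already has {1, 2, 3, 5}; that leaves 4.
Cell (5,2): row 5 already has {1, 3, 4, 5} → 2.

b = 4, z = 1, q = 3, y = 2, m = 2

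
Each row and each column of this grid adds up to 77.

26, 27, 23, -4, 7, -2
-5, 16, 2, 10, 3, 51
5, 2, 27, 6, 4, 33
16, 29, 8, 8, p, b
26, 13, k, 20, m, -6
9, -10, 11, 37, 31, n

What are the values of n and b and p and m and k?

n = -1, b = 2, p = 14, m = 18, k = 6

The known cells in row 6 total 78, leaving 77 − 78 = -1 for the blank.
The known cells in column 3 total 71, leaving 77 − 71 = 6 for the blank.
The known cells in row 5 total 59, leaving 77 − 59 = 18 for the blank.
The known cells in column 5 total 63, leaving 77 − 63 = 14 for the blank.
The known cells in row 4 total 75, leaving 77 − 75 = 2 for the blank.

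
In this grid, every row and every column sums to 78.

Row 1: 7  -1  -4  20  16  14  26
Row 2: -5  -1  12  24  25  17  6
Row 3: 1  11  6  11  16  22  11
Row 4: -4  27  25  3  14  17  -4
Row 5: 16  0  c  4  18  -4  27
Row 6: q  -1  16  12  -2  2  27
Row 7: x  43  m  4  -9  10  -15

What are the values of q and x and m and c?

q = 24, x = 39, m = 6, c = 17

The known cells in row 6 total 54, leaving 78 − 54 = 24 for the blank.
The known cells in row 5 total 61, leaving 78 − 61 = 17 for the blank.
The known cells in column 3 total 72, leaving 78 − 72 = 6 for the blank.
The known cells in row 7 total 39, leaving 78 − 39 = 39 for the blank.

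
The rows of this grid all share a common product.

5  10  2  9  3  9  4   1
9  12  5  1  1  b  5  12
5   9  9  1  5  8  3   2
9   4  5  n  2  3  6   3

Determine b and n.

Rows 1 and 3 each multiply to 97200, so every row has product 97200.
Row 2: 9×12×5×1×1×5×12 = 32400, so the missing entry is 97200 ÷ 32400 = 3.
Row 4: 9×4×5×2×3×6×3 = 19440, so the missing entry is 97200 ÷ 19440 = 5.

b = 3, n = 5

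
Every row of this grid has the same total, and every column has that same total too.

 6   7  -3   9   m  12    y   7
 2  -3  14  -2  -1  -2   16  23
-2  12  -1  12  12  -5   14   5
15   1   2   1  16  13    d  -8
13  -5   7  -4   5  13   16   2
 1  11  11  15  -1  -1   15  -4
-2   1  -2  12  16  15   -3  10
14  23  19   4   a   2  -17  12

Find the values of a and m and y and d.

Rows 2 and 3 both sum to 47, so that's the common total.
Row 8 has 14 + 23 + 19 + 4 + 2 − 17 + 12 = 57; the blank must be 47 − 57 = -10.
Column 5 has -1 + 12 + 16 + 5 − 1 + 16 − 10 = 37; the blank must be 47 − 37 = 10.
Row 4 has 15 + 1 + 2 + 1 + 16 + 13 − 8 = 40; the blank must be 47 − 40 = 7.
Row 1 has 6 + 7 − 3 + 9 + 10 + 12 + 7 = 48; the blank must be 47 − 48 = -1.

a = -10, m = 10, y = -1, d = 7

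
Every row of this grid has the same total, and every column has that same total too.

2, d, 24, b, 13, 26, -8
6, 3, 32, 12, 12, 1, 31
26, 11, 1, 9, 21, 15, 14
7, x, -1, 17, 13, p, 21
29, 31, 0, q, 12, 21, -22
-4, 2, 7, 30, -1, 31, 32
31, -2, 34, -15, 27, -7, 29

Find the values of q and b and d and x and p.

q = 26, b = 18, d = 22, x = 30, p = 10

Rows 2 and 3 both sum to 97, so that's the common total.
Row 5: 29 + 31 + 0 + 12 + 21 − 22 = 71, so its missing entry is 97 − 71 = 26.
Column 4: 12 + 9 + 17 + 26 + 30 − 15 = 79, so its missing entry is 97 − 79 = 18.
Row 1: 2 + 24 + 18 + 13 + 26 − 8 = 75, so its missing entry is 97 − 75 = 22.
Column 2: 22 + 3 + 11 + 31 + 2 − 2 = 67, so its missing entry is 97 − 67 = 30.
Row 4: 7 + 30 − 1 + 17 + 13 + 21 = 87, so its missing entry is 97 − 87 = 10.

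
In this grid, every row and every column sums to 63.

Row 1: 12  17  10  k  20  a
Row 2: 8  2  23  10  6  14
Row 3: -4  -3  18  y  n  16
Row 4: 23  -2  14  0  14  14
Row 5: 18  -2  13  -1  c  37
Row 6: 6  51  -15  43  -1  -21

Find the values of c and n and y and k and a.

c = -2, n = 26, y = 10, k = 1, a = 3

Row 5 has 18 − 2 + 13 − 1 + 37 = 65; the blank must be 63 − 65 = -2.
Column 5 has 20 + 6 + 14 − 2 − 1 = 37; the blank must be 63 − 37 = 26.
Row 3 has -4 − 3 + 18 + 26 + 16 = 53; the blank must be 63 − 53 = 10.
Column 4 has 10 + 10 + 0 − 1 + 43 = 62; the blank must be 63 − 62 = 1.
Row 1 has 12 + 17 + 10 + 1 + 20 = 60; the blank must be 63 − 60 = 3.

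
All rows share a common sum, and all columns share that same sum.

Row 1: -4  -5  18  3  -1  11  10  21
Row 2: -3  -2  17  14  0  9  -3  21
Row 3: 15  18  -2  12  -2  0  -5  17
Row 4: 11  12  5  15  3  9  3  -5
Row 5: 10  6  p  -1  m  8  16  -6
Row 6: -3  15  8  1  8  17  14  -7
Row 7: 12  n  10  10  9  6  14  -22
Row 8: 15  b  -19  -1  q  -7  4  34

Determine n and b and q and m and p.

Rows 1 and 2 both sum to 53, so that's the common total.
Row 7: 12 + 10 + 10 + 9 + 6 + 14 − 22 = 39, so its missing entry is 53 − 39 = 14.
Column 2: -5 − 2 + 18 + 12 + 6 + 15 + 14 = 58, so its missing entry is 53 − 58 = -5.
Row 8: 15 − 5 − 19 − 1 − 7 + 4 + 34 = 21, so its missing entry is 53 − 21 = 32.
Column 5: -1 + 0 − 2 + 3 + 8 + 9 + 32 = 49, so its missing entry is 53 − 49 = 4.
Row 5: 10 + 6 − 1 + 4 + 8 + 16 − 6 = 37, so its missing entry is 53 − 37 = 16.

n = 14, b = -5, q = 32, m = 4, p = 16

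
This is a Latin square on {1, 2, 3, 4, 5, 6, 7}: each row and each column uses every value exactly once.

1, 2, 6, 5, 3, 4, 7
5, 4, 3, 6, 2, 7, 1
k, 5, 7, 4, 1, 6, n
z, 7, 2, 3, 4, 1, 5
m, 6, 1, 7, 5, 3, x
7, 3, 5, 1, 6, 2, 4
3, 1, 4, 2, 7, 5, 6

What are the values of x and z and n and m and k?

Cell (4,1): row 4 already has {1, 2, 3, 4, 5, 7} → 6.
Cell (5,7): row 5 is missing {2, 4} and column 7 is missing {2, 3} → 2.
For row 5, column 1: row 5 already has {1, 2, 3, 5, 6, 7}; that leaves 4.
Cell (3,1): column 1 already has {1, 3, 4, 5, 6, 7} → 2.
Cell (3,7): row 3 already has {1, 2, 4, 5, 6, 7} → 3.

x = 2, z = 6, n = 3, m = 4, k = 2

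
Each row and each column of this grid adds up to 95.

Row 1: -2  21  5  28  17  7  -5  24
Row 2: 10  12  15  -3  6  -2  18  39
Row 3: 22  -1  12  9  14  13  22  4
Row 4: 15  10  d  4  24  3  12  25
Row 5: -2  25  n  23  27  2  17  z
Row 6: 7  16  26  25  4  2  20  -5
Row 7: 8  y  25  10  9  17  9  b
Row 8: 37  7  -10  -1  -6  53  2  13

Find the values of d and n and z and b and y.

d = 2, n = 20, z = -17, b = 12, y = 5

The known cells in column 2 total 90, leaving 95 − 90 = 5 for the blank.
The known cells in row 7 total 83, leaving 95 − 83 = 12 for the blank.
The known cells in row 4 total 93, leaving 95 − 93 = 2 for the blank.
The known cells in column 3 total 75, leaving 95 − 75 = 20 for the blank.
The known cells in row 5 total 112, leaving 95 − 112 = -17 for the blank.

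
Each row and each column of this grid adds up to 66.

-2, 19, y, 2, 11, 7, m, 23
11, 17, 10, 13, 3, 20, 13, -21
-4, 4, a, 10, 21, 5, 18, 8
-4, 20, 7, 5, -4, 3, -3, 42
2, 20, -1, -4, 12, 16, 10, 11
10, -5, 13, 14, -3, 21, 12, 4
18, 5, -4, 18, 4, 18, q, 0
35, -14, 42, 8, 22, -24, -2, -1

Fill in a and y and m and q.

a = 4, y = -5, m = 11, q = 7

Row 7: 18 + 5 − 4 + 18 + 4 + 18 + 0 = 59, so its missing entry is 66 − 59 = 7.
Column 7: 13 + 18 − 3 + 10 + 12 + 7 − 2 = 55, so its missing entry is 66 − 55 = 11.
Row 1: -2 + 19 + 2 + 11 + 7 + 11 + 23 = 71, so its missing entry is 66 − 71 = -5.
Row 3: -4 + 4 + 10 + 21 + 5 + 18 + 8 = 62, so its missing entry is 66 − 62 = 4.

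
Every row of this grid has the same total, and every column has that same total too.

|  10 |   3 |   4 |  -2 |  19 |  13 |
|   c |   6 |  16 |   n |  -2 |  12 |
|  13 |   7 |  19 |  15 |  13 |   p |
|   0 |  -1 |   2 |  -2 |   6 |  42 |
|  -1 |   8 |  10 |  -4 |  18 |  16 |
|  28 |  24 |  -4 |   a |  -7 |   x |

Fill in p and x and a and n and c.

p = -20, x = -16, a = 22, n = 18, c = -3

Rows 1 and 4 both sum to 47, so that's the common total.
Column 1 has 10 + 13 + 0 − 1 + 28 = 50; the blank must be 47 − 50 = -3.
Row 3 has 13 + 7 + 19 + 15 + 13 = 67; the blank must be 47 − 67 = -20.
Column 6 has 13 + 12 − 20 + 42 + 16 = 63; the blank must be 47 − 63 = -16.
Row 6 has 28 + 24 − 4 − 7 − 16 = 25; the blank must be 47 − 25 = 22.
Row 2 has -3 + 6 + 16 − 2 + 12 = 29; the blank must be 47 − 29 = 18.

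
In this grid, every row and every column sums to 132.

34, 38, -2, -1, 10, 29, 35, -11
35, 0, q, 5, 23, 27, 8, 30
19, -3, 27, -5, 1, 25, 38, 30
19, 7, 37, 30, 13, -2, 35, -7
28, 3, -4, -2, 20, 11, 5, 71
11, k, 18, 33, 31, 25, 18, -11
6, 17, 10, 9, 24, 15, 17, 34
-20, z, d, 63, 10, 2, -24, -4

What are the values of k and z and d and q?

The known cells in row 2 total 128, leaving 132 − 128 = 4 for the blank.
The known cells in row 6 total 125, leaving 132 − 125 = 7 for the blank.
The known cells in column 2 total 69, leaving 132 − 69 = 63 for the blank.
The known cells in row 8 total 90, leaving 132 − 90 = 42 for the blank.

k = 7, z = 63, d = 42, q = 4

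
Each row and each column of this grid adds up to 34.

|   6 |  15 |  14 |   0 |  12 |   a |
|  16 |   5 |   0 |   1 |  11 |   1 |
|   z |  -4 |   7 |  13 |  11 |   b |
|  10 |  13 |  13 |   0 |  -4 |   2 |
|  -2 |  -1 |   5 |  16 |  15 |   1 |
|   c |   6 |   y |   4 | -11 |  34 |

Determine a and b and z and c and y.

Row 1 has 6 + 15 + 14 + 0 + 12 = 47; the blank must be 34 − 47 = -13.
Column 6 has -13 + 1 + 2 + 1 + 34 = 25; the blank must be 34 − 25 = 9.
Row 3 has -4 + 7 + 13 + 11 + 9 = 36; the blank must be 34 − 36 = -2.
Column 1 has 6 + 16 − 2 + 10 − 2 = 28; the blank must be 34 − 28 = 6.
Row 6 has 6 + 6 + 4 − 11 + 34 = 39; the blank must be 34 − 39 = -5.

a = -13, b = 9, z = -2, c = 6, y = -5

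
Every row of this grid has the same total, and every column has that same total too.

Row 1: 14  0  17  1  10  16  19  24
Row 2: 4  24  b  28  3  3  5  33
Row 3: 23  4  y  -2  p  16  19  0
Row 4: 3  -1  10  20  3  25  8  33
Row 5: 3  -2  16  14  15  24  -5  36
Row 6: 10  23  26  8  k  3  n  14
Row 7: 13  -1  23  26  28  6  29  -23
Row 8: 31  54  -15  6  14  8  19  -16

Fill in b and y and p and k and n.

Rows 1 and 4 both sum to 101, so that's the common total.
Row 2: 4 + 24 + 28 + 3 + 3 + 5 + 33 = 100, so its missing entry is 101 − 100 = 1.
Column 7: 19 + 5 + 19 + 8 − 5 + 29 + 19 = 94, so its missing entry is 101 − 94 = 7.
Row 6: 10 + 23 + 26 + 8 + 3 + 7 + 14 = 91, so its missing entry is 101 − 91 = 10.
Column 5: 10 + 3 + 3 + 15 + 10 + 28 + 14 = 83, so its missing entry is 101 − 83 = 18.
Row 3: 23 + 4 − 2 + 18 + 16 + 19 + 0 = 78, so its missing entry is 101 − 78 = 23.

b = 1, y = 23, p = 18, k = 10, n = 7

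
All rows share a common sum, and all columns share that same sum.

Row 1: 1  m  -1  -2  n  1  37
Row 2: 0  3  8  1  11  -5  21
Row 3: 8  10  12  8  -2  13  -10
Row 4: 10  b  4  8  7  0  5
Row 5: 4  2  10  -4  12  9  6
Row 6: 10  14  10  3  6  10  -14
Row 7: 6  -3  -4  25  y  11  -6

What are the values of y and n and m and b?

y = 10, n = -5, m = 8, b = 5

Rows 2 and 3 both sum to 39, so that's the common total.
The known cells in row 4 total 34, leaving 39 − 34 = 5 for the blank.
The known cells in column 2 total 31, leaving 39 − 31 = 8 for the blank.
The known cells in row 1 total 44, leaving 39 − 44 = -5 for the blank.
The known cells in row 7 total 29, leaving 39 − 29 = 10 for the blank.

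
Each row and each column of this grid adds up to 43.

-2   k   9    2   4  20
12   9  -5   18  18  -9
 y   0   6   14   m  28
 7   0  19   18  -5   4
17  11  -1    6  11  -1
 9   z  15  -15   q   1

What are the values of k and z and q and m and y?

k = 10, z = 13, q = 20, m = -5, y = 0

Row 1: -2 + 9 + 2 + 4 + 20 = 33, so its missing entry is 43 − 33 = 10.
Column 1: -2 + 12 + 7 + 17 + 9 = 43, so its missing entry is 43 − 43 = 0.
Row 3: 0 + 0 + 6 + 14 + 28 = 48, so its missing entry is 43 − 48 = -5.
Column 5: 4 + 18 − 5 − 5 + 11 = 23, so its missing entry is 43 − 23 = 20.
Row 6: 9 + 15 − 15 + 20 + 1 = 30, so its missing entry is 43 − 30 = 13.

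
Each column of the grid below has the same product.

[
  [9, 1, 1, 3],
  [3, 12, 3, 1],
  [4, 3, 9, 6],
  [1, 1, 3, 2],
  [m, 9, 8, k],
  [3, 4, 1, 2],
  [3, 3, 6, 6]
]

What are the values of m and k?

m = 4, k = 9

Columns 2 and 3 each multiply to 3888, so every column has product 3888.
Column 1: 9×3×4×1×3×3 = 972, so the missing entry is 3888 ÷ 972 = 4.
Column 4: 3×1×6×2×2×6 = 432, so the missing entry is 3888 ÷ 432 = 9.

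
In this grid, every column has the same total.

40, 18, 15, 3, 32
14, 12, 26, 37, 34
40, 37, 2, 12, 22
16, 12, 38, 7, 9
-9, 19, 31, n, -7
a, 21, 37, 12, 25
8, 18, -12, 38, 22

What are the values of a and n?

The complete columns each total 137.
Column 1 is missing 137 − 109 = 28 (since 40 + 14 + 40 + 16 − 9 + 8 = 109).
Column 4 is missing 137 − 109 = 28 (since 3 + 37 + 12 + 7 + 12 + 38 = 109).

a = 28, n = 28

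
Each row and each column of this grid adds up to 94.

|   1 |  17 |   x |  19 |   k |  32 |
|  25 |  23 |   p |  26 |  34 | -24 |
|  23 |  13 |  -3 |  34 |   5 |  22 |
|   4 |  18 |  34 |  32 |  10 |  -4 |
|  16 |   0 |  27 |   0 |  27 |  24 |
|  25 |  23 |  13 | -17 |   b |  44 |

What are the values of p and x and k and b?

Row 2 has 25 + 23 + 26 + 34 − 24 = 84; the blank must be 94 − 84 = 10.
Column 3 has 10 − 3 + 34 + 27 + 13 = 81; the blank must be 94 − 81 = 13.
Row 1 has 1 + 17 + 13 + 19 + 32 = 82; the blank must be 94 − 82 = 12.
Row 6 has 25 + 23 + 13 − 17 + 44 = 88; the blank must be 94 − 88 = 6.

p = 10, x = 13, k = 12, b = 6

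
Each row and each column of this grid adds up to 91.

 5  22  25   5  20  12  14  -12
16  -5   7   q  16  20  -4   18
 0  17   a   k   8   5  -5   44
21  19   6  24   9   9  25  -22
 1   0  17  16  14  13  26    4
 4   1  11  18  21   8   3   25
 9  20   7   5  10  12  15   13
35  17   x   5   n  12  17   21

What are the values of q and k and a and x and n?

Column 5: 20 + 16 + 8 + 9 + 14 + 21 + 10 = 98, so its missing entry is 91 − 98 = -7.
Row 8: 35 + 17 + 5 − 7 + 12 + 17 + 21 = 100, so its missing entry is 91 − 100 = -9.
Column 3: 25 + 7 + 6 + 17 + 11 + 7 − 9 = 64, so its missing entry is 91 − 64 = 27.
Row 3: 0 + 17 + 27 + 8 + 5 − 5 + 44 = 96, so its missing entry is 91 − 96 = -5.
Row 2: 16 − 5 + 7 + 16 + 20 − 4 + 18 = 68, so its missing entry is 91 − 68 = 23.

q = 23, k = -5, a = 27, x = -9, n = -7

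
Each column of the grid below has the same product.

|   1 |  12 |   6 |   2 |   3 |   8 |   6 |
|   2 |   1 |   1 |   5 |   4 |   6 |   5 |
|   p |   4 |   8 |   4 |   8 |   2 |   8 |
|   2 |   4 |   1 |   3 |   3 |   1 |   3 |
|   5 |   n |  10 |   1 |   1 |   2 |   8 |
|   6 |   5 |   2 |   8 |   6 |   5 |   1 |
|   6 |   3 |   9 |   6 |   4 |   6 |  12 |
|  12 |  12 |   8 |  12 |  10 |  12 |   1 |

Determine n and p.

n = 2, p = 8

Columns 4 and 5 each multiply to 69120, so every column has product 69120.
Column 2: 12×1×4×4×5×3×12 = 34560, so the missing entry is 69120 ÷ 34560 = 2.
Column 1: 1×2×2×5×6×6×12 = 8640, so the missing entry is 69120 ÷ 8640 = 8.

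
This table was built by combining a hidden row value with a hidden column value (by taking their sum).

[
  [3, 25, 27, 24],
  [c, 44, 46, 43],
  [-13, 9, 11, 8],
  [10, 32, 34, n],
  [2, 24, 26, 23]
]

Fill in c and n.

The difference between any two rows is the same in every column — this is an addition table with the headers hidden.
Row 2 minus row 1 is 46 − 27 = 19, so its entry in column 1 is 3 + 19 = 22.
Row 4 minus row 1 is 34 − 27 = 7, so its entry in column 4 is 24 + 7 = 31.

c = 22, n = 31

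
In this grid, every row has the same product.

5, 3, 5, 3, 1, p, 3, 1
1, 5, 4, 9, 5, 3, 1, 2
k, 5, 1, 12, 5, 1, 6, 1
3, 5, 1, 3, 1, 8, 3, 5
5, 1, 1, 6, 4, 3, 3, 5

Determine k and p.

k = 3, p = 8

Rows 2 and 5 each multiply to 5400, so every row has product 5400.
Row 3: 5×1×12×5×1×6×1 = 1800, so the missing entry is 5400 ÷ 1800 = 3.
Row 1: 5×3×5×3×1×3×1 = 675, so the missing entry is 5400 ÷ 675 = 8.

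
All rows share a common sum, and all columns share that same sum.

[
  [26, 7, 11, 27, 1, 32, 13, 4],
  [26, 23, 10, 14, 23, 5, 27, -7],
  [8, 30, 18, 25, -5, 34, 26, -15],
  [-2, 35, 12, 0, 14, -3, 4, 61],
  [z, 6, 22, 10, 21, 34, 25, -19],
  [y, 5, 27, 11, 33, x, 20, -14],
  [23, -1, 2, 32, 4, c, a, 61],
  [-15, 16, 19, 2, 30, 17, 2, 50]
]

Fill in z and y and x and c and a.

Rows 1 and 2 both sum to 121, so that's the common total.
Row 5: 6 + 22 + 10 + 21 + 34 + 25 − 19 = 99, so its missing entry is 121 − 99 = 22.
Column 1: 26 + 26 + 8 − 2 + 22 + 23 − 15 = 88, so its missing entry is 121 − 88 = 33.
Row 6: 33 + 5 + 27 + 11 + 33 + 20 − 14 = 115, so its missing entry is 121 − 115 = 6.
Column 6: 32 + 5 + 34 − 3 + 34 + 6 + 17 = 125, so its missing entry is 121 − 125 = -4.
Row 7: 23 − 1 + 2 + 32 + 4 − 4 + 61 = 117, so its missing entry is 121 − 117 = 4.

z = 22, y = 33, x = 6, c = -4, a = 4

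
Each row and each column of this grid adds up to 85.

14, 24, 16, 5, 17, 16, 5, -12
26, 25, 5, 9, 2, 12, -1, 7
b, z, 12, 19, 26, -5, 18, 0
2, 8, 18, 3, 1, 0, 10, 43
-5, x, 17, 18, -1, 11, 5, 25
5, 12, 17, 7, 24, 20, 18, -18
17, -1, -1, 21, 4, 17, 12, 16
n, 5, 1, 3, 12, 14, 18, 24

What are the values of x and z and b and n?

The known cells in row 8 total 77, leaving 85 − 77 = 8 for the blank.
The known cells in column 1 total 67, leaving 85 − 67 = 18 for the blank.
The known cells in row 5 total 70, leaving 85 − 70 = 15 for the blank.
The known cells in row 3 total 88, leaving 85 − 88 = -3 for the blank.

x = 15, z = -3, b = 18, n = 8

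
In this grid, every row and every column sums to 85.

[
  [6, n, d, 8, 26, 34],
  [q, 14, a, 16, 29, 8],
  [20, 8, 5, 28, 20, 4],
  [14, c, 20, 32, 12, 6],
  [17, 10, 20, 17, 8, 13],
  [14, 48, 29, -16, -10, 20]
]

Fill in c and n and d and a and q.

c = 1, n = 4, d = 7, a = 4, q = 14

Row 4: 14 + 20 + 32 + 12 + 6 = 84, so its missing entry is 85 − 84 = 1.
Column 2: 14 + 8 + 1 + 10 + 48 = 81, so its missing entry is 85 − 81 = 4.
Row 1: 6 + 4 + 8 + 26 + 34 = 78, so its missing entry is 85 − 78 = 7.
Column 3: 7 + 5 + 20 + 20 + 29 = 81, so its missing entry is 85 − 81 = 4.
Row 2: 14 + 4 + 16 + 29 + 8 = 71, so its missing entry is 85 − 71 = 14.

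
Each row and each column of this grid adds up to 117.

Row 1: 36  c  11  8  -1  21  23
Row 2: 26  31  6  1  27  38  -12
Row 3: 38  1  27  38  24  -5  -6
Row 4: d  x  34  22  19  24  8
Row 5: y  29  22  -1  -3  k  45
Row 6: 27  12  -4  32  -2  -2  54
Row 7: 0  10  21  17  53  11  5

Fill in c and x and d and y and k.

c = 19, x = 15, d = -5, y = -5, k = 30

The known cells in row 1 total 98, leaving 117 − 98 = 19 for the blank.
The known cells in column 2 total 102, leaving 117 − 102 = 15 for the blank.
The known cells in row 4 total 122, leaving 117 − 122 = -5 for the blank.
The known cells in column 1 total 122, leaving 117 − 122 = -5 for the blank.
The known cells in row 5 total 87, leaving 117 − 87 = 30 for the blank.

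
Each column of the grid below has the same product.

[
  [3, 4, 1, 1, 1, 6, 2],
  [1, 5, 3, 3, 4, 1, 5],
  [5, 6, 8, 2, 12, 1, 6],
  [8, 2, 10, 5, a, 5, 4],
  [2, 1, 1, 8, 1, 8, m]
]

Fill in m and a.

Columns 1 and 3 each multiply to 240, so every column has product 240.
Column 7: 2×5×6×4 = 240, so the missing entry is 240 ÷ 240 = 1.
Column 5: 1×4×12×1 = 48, so the missing entry is 240 ÷ 48 = 5.

m = 1, a = 5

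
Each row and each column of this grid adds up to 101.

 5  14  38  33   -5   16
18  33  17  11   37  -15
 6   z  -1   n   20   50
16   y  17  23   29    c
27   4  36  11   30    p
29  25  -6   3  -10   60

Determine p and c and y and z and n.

Column 4: 33 + 11 + 23 + 11 + 3 = 81, so its missing entry is 101 − 81 = 20.
Row 3: 6 − 1 + 20 + 20 + 50 = 95, so its missing entry is 101 − 95 = 6.
Column 2: 14 + 33 + 6 + 4 + 25 = 82, so its missing entry is 101 − 82 = 19.
Row 5: 27 + 4 + 36 + 11 + 30 = 108, so its missing entry is 101 − 108 = -7.
Row 4: 16 + 19 + 17 + 23 + 29 = 104, so its missing entry is 101 − 104 = -3.

p = -7, c = -3, y = 19, z = 6, n = 20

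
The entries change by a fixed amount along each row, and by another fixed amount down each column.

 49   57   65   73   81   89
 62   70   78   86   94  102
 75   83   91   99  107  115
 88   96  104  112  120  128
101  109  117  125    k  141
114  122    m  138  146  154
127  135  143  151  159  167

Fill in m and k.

Along each row the entries change by 8 per step; down each column they change by 13.
Row 6: from 114 at column 1, stepping by 8 to column 3 gives 130.
Row 5: from 101 at column 1, stepping by 8 to column 5 gives 133.

m = 130, k = 133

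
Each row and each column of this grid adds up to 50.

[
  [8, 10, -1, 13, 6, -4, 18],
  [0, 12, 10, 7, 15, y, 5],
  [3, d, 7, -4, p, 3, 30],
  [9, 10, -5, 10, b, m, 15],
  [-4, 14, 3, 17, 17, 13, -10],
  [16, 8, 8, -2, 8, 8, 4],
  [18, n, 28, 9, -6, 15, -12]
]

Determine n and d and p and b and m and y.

n = -2, d = -2, p = 13, b = -3, m = 14, y = 1

Row 2 has 0 + 12 + 10 + 7 + 15 + 5 = 49; the blank must be 50 − 49 = 1.
Row 7 has 18 + 28 + 9 − 6 + 15 − 12 = 52; the blank must be 50 − 52 = -2.
Column 2 has 10 + 12 + 10 + 14 + 8 − 2 = 52; the blank must be 50 − 52 = -2.
Row 3 has 3 − 2 + 7 − 4 + 3 + 30 = 37; the blank must be 50 − 37 = 13.
Column 5 has 6 + 15 + 13 + 17 + 8 − 6 = 53; the blank must be 50 − 53 = -3.
Row 4 has 9 + 10 − 5 + 10 − 3 + 15 = 36; the blank must be 50 − 36 = 14.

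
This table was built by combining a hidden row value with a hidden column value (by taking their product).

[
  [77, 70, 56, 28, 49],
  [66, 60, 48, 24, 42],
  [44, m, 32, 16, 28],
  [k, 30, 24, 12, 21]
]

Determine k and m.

Each row is a constant multiple of every other row — this is a multiplication table with the headers hidden.
Row 4 is 24/56 = 3/7 times row 1, so its entry in column 1 is 77 × 3/7 = 33.
Row 3 is 32/56 = 4/7 times row 1, so its entry in column 2 is 70 × 4/7 = 40.

k = 33, m = 40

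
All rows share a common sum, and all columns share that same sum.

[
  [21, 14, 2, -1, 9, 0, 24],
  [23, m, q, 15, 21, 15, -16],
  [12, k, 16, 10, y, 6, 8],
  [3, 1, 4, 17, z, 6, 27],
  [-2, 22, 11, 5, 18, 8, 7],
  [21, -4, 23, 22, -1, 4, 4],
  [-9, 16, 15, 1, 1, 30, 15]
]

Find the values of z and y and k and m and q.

z = 11, y = 10, k = 7, m = 13, q = -2

Rows 1 and 5 both sum to 69, so that's the common total.
Column 3: 2 + 16 + 4 + 11 + 23 + 15 = 71, so its missing entry is 69 − 71 = -2.
Row 4: 3 + 1 + 4 + 17 + 6 + 27 = 58, so its missing entry is 69 − 58 = 11.
Column 5: 9 + 21 + 11 + 18 − 1 + 1 = 59, so its missing entry is 69 − 59 = 10.
Row 3: 12 + 16 + 10 + 10 + 6 + 8 = 62, so its missing entry is 69 − 62 = 7.
Row 2: 23 − 2 + 15 + 21 + 15 − 16 = 56, so its missing entry is 69 − 56 = 13.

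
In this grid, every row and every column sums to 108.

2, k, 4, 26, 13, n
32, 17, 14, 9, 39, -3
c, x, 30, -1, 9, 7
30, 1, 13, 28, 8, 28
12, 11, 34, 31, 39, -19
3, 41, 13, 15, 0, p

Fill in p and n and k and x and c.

p = 36, n = 59, k = 4, x = 34, c = 29

The known cells in row 6 total 72, leaving 108 − 72 = 36 for the blank.
The known cells in column 1 total 79, leaving 108 − 79 = 29 for the blank.
The known cells in row 3 total 74, leaving 108 − 74 = 34 for the blank.
The known cells in column 2 total 104, leaving 108 − 104 = 4 for the blank.
The known cells in row 1 total 49, leaving 108 − 49 = 59 for the blank.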